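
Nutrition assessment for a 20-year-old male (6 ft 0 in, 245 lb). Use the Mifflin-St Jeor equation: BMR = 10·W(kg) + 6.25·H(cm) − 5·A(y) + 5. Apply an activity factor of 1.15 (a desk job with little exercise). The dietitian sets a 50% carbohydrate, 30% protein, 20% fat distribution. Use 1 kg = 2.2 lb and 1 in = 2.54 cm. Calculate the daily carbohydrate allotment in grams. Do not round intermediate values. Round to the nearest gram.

Convert to metric: weight = 245 ÷ 2.2 = 111.3636 kg; height = (6×12 + 0) × 2.54 = 72 × 2.54 = 182.88 cm.
Mifflin-St Jeor (male): BMR = 10(111.3636) + 6.25(182.88) − 5(20) + 5 = 1113.6364 + 1143 − 100 + 5 = 2161.6364 kcal/day.
TEE = 2161.6364 × 1.15 = 2485.8818 kcal/day.
Carbohydrate energy = 50% × 2485.8818 = 1242.9409 kcal.
Carbohydrate = 1242.9409 ÷ 4 kcal/g = 310.7352 g.

311 g/day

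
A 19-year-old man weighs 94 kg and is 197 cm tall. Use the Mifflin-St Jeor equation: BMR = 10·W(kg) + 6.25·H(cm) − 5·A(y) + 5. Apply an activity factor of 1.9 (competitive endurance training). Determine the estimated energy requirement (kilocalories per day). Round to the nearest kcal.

Mifflin-St Jeor (male): BMR = 10(94) + 6.25(197) − 5(19) + 5 = 940 + 1231.25 − 95 + 5 = 2081.25 kcal/day.
TEE = BMR × activity factor = 2081.25 × 1.9 = 3954.375 kcal/day.

3954 kilocalories per day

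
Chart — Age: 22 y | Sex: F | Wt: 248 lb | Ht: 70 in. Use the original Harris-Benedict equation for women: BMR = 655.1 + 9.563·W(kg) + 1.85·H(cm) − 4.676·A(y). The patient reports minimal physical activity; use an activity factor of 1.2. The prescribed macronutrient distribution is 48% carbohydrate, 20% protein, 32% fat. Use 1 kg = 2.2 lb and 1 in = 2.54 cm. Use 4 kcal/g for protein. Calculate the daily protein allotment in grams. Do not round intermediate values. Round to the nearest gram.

118 g/day

Convert to metric: weight = 248 ÷ 2.2 = 112.7273 kg; height = 70 × 2.54 = 177.8 cm.
Harris-Benedict: BMR = 655.1 + 9.563(112.7273) + 1.85(177.8) − 4.676(22) = 1959.1689 kcal/day.
TEE = 1959.1689 × 1.2 = 2351.0027 kcal/day.
Protein energy = 20% × 2351.0027 = 470.2005 kcal.
Protein = 470.2005 ÷ 4 kcal/g = 117.5501 g.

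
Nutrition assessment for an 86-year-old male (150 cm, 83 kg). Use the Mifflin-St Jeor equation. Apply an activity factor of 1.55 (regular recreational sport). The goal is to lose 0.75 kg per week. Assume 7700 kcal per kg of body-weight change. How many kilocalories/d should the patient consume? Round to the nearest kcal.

Mifflin-St Jeor (male): BMR = 10(83) + 6.25(150) − 5(86) + 5 = 830 + 937.5 − 430 + 5 = 1342.5 kcal/day.
TEE = 1342.5 × 1.55 = 2080.875 kcal/day.
Required daily deficit = 0.75 × 7700 ÷ 7 = 825 kcal/day.
Target intake = 2080.875 − 825 = 1255.875 kcal/day.

1256 kilocalories/d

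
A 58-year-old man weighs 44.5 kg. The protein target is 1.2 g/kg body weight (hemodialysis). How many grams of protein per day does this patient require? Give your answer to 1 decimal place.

Protein = 1.2 g/kg × 44.5 kg = 53.4 g/day.

53.4 g/day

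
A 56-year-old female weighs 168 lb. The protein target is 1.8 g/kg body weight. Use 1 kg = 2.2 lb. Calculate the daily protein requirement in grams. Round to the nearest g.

137 g/day

Weight in kg = 168 ÷ 2.2 = 76.3636 kg.
Protein = 1.8 g/kg × 76.3636 kg = 137.4545 g/day.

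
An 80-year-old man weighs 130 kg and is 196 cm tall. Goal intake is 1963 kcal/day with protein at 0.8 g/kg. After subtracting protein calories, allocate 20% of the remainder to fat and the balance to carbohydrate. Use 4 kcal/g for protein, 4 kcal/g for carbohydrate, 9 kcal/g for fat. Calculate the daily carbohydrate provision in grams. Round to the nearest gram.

Protein = 0.8 × 130 = 104 g → 104 × 4 = 416 kcal.
Non-protein calories = 1963 − 416 = 1547 kcal.
Fat: 20% × 1547 = 309.4 kcal; carbohydrate: 1237.6 kcal.
Carbohydrate: 1237.6 kcal ÷ 4 kcal/g = 309.4 g.

309 g/day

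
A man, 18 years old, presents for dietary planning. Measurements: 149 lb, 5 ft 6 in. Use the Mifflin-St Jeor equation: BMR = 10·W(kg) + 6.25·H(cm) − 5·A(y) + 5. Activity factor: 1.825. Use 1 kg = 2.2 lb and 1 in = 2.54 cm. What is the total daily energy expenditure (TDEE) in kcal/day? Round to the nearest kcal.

2993 kcal/day

Convert to metric: weight = 149 ÷ 2.2 = 67.7273 kg; height = (5×12 + 6) × 2.54 = 66 × 2.54 = 167.64 cm.
Mifflin-St Jeor (male): BMR = 10(67.7273) + 6.25(167.64) − 5(18) + 5 = 677.2727 + 1047.75 − 90 + 5 = 1640.0227 kcal/day.
TEE = BMR × activity factor = 1640.0227 × 1.825 = 2993.0415 kcal/day.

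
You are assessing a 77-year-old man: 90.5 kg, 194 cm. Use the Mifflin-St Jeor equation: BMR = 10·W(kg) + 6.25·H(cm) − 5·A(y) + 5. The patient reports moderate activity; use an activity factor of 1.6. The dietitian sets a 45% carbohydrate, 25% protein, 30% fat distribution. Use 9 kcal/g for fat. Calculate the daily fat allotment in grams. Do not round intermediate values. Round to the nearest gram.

93 g/day

Mifflin-St Jeor (male): BMR = 10(90.5) + 6.25(194) − 5(77) + 5 = 905 + 1212.5 − 385 + 5 = 1737.5 kcal/day.
TEE = 1737.5 × 1.6 = 2780 kcal/day.
Fat energy = 30% × 2780 = 834 kcal.
Fat = 834 ÷ 9 kcal/g = 92.6667 g.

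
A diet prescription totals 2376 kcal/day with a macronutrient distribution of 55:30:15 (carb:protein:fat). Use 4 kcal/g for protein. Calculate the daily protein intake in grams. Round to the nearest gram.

Protein energy = 30% × 2376 = 712.8 kcal.
At 4 kcal/g: 712.8 ÷ 4 = 178.2 g.

178 g/day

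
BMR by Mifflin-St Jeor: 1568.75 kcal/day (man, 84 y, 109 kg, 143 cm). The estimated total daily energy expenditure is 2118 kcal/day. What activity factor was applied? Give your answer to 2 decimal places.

Activity factor = TEE ÷ BMR = 2118 ÷ 1568.75 = 1.35.

1.35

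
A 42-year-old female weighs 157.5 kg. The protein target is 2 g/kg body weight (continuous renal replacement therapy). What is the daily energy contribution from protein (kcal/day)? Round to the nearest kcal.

1260 kcal/day

Protein = 2 g/kg × 157.5 kg = 315 g/day.
Protein energy = 315 g × 4 kcal/g = 1260 kcal/day.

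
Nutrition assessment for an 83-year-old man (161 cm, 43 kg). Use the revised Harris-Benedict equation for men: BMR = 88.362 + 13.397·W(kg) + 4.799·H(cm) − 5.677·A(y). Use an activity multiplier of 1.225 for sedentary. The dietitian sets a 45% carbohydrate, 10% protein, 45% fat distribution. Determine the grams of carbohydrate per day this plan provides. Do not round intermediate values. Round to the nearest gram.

133 g/day

Harris-Benedict: BMR = 88.362 + 13.397(43) + 4.799(161) − 5.677(83) = 965.881 kcal/day.
TEE = 965.881 × 1.225 = 1183.2042 kcal/day.
Carbohydrate energy = 45% × 1183.2042 = 532.4419 kcal.
Carbohydrate = 532.4419 ÷ 4 kcal/g = 133.1105 g.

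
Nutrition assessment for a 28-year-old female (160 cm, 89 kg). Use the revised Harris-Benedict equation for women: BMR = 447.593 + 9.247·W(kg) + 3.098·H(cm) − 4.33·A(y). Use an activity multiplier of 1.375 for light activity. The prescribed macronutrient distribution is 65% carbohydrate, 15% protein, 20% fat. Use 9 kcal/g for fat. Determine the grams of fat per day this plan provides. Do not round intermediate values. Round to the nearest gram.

Harris-Benedict: BMR = 447.593 + 9.247(89) + 3.098(160) − 4.33(28) = 1645.016 kcal/day.
TEE = 1645.016 × 1.375 = 2261.897 kcal/day.
Fat energy = 20% × 2261.897 = 452.3794 kcal.
Fat = 452.3794 ÷ 9 kcal/g = 50.2644 g.

50 g/day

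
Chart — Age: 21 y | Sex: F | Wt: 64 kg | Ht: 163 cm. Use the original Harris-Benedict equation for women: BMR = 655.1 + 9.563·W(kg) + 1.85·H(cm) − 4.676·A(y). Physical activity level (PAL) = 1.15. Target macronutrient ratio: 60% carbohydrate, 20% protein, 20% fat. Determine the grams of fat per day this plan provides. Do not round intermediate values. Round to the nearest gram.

Harris-Benedict: BMR = 655.1 + 9.563(64) + 1.85(163) − 4.676(21) = 1470.486 kcal/day.
TEE = 1470.486 × 1.15 = 1691.0589 kcal/day.
Fat energy = 20% × 1691.0589 = 338.2118 kcal.
Fat = 338.2118 ÷ 9 kcal/g = 37.5791 g.

38 g/day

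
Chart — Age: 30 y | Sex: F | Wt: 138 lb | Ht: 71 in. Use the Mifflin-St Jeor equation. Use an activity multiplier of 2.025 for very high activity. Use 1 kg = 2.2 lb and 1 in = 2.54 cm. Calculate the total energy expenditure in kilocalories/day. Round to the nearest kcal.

2923 kilocalories/day

Convert to metric: weight = 138 ÷ 2.2 = 62.7273 kg; height = 71 × 2.54 = 180.34 cm.
Mifflin-St Jeor (female): BMR = 10(62.7273) + 6.25(180.34) − 5(30) − 161 = 627.2727 + 1127.125 − 150 − 161 = 1443.3977 kcal/day.
TEE = BMR × activity factor = 1443.3977 × 2.025 = 2922.8804 kcal/day.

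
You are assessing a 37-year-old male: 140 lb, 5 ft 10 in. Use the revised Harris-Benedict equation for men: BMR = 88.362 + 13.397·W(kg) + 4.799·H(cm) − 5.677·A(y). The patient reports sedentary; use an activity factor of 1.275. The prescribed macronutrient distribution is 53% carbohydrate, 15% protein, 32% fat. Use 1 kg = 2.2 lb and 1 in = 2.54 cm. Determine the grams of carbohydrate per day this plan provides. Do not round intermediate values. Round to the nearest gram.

Convert to metric: weight = 140 ÷ 2.2 = 63.6364 kg; height = (5×12 + 10) × 2.54 = 70 × 2.54 = 177.8 cm.
Harris-Benedict: BMR = 88.362 + 13.397(63.6364) + 4.799(177.8) − 5.677(37) = 1584.1116 kcal/day.
TEE = 1584.1116 × 1.275 = 2019.7422 kcal/day.
Carbohydrate energy = 53% × 2019.7422 = 1070.4634 kcal.
Carbohydrate = 1070.4634 ÷ 4 kcal/g = 267.6158 g.

268 g/day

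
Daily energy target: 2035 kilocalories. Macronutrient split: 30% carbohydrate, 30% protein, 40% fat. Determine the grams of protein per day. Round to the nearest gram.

153 g/day

Protein energy = 30% × 2035 = 610.5 kcal.
At 4 kcal/g: 610.5 ÷ 4 = 152.625 g.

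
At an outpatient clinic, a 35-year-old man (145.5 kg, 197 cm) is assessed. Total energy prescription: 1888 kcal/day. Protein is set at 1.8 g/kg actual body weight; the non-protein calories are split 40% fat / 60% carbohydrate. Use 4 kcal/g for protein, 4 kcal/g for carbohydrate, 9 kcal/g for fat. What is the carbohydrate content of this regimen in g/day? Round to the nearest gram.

Protein = 1.8 × 145.5 = 261.9 g → 261.9 × 4 = 1047.6 kcal.
Non-protein calories = 1888 − 1047.6 = 840.4 kcal.
Fat: 40% × 840.4 = 336.16 kcal; carbohydrate: 504.24 kcal.
Carbohydrate: 504.24 kcal ÷ 4 kcal/g = 126.06 g.

126 g/day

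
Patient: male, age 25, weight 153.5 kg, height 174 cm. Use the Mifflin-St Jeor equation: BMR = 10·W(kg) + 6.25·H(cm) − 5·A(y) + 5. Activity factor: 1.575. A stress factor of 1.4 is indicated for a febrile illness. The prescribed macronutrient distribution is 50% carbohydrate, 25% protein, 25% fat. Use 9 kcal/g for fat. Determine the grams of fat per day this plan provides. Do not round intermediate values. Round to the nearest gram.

Mifflin-St Jeor (male): BMR = 10(153.5) + 6.25(174) − 5(25) + 5 = 1535 + 1087.5 − 125 + 5 = 2502.5 kcal/day.
TEE = 2502.5 × 1.575 = 3941.4375 kcal/day.
With stress factor 1.4: 3941.4375 × 1.4 = 5518.0125 kcal/day.
Fat energy = 25% × 5518.0125 = 1379.5031 kcal.
Fat = 1379.5031 ÷ 9 kcal/g = 153.2781 g.

153 g/day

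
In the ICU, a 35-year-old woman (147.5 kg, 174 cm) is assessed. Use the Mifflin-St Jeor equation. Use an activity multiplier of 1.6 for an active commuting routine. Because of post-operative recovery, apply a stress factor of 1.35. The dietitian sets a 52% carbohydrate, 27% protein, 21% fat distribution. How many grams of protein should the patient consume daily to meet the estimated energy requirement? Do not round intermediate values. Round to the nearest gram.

Mifflin-St Jeor (female): BMR = 10(147.5) + 6.25(174) − 5(35) − 161 = 1475 + 1087.5 − 175 − 161 = 2226.5 kcal/day.
TEE = 2226.5 × 1.6 = 3562.4 kcal/day.
With stress factor 1.35: 3562.4 × 1.35 = 4809.24 kcal/day.
Protein energy = 27% × 4809.24 = 1298.4948 kcal.
Protein = 1298.4948 ÷ 4 kcal/g = 324.6237 g.

325 g/day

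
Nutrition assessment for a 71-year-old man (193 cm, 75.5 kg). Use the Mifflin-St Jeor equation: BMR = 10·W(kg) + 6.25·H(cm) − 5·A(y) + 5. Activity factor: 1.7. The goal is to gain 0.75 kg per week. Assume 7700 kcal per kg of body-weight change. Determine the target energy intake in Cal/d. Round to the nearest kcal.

3564 Cal/d

Mifflin-St Jeor (male): BMR = 10(75.5) + 6.25(193) − 5(71) + 5 = 755 + 1206.25 − 355 + 5 = 1611.25 kcal/day.
TEE = 1611.25 × 1.7 = 2739.125 kcal/day.
Required daily surplus = 0.75 × 7700 ÷ 7 = 825 kcal/day.
Target intake = 2739.125 + 825 = 3564.125 kcal/day.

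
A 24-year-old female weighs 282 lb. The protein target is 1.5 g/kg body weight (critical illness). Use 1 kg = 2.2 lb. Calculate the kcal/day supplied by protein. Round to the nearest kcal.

769 kcal/day

Weight in kg = 282 ÷ 2.2 = 128.1818 kg.
Protein = 1.5 g/kg × 128.1818 kg = 192.2727 g/day.
Protein energy = 192.2727 g × 4 kcal/g = 769.0909 kcal/day.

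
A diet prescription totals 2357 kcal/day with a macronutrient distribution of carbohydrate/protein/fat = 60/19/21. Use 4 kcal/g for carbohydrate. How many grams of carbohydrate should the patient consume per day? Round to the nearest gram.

Carbohydrate energy = 60% × 2357 = 1414.2 kcal.
At 4 kcal/g: 1414.2 ÷ 4 = 353.55 g.

354 g/day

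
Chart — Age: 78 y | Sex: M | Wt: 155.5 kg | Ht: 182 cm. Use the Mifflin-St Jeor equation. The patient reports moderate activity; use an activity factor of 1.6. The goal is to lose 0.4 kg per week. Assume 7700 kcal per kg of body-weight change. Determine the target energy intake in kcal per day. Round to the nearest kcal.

3252 kcal per day

Mifflin-St Jeor (male): BMR = 10(155.5) + 6.25(182) − 5(78) + 5 = 1555 + 1137.5 − 390 + 5 = 2307.5 kcal/day.
TEE = 2307.5 × 1.6 = 3692 kcal/day.
Required daily deficit = 0.4 × 7700 ÷ 7 = 440 kcal/day.
Target intake = 3692 − 440 = 3252 kcal/day.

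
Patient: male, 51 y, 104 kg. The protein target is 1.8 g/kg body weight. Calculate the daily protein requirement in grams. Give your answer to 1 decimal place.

Protein = 1.8 g/kg × 104 kg = 187.2 g/day.

187.2 g/day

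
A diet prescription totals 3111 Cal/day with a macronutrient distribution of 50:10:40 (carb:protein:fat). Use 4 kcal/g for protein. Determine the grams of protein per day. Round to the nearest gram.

78 g/day

Protein energy = 10% × 3111 = 311.1 kcal.
At 4 kcal/g: 311.1 ÷ 4 = 77.775 g.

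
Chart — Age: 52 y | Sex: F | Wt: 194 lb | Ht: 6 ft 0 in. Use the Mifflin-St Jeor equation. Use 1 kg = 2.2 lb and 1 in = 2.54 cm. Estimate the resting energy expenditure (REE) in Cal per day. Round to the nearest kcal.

1604 Cal per day

Convert to metric: weight = 194 ÷ 2.2 = 88.1818 kg; height = (6×12 + 0) × 2.54 = 72 × 2.54 = 182.88 cm.
Mifflin-St Jeor (female): BMR = 10(88.1818) + 6.25(182.88) − 5(52) − 161 = 881.8182 + 1143 − 260 − 161 = 1603.8182 kcal/day.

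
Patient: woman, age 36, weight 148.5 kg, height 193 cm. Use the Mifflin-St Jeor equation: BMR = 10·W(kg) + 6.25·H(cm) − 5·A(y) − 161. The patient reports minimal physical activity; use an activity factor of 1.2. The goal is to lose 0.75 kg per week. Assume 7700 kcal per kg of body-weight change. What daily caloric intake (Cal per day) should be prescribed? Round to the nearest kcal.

Mifflin-St Jeor (female): BMR = 10(148.5) + 6.25(193) − 5(36) − 161 = 1485 + 1206.25 − 180 − 161 = 2350.25 kcal/day.
TEE = 2350.25 × 1.2 = 2820.3 kcal/day.
Required daily deficit = 0.75 × 7700 ÷ 7 = 825 kcal/day.
Target intake = 2820.3 − 825 = 1995.3 kcal/day.

1995 Cal per day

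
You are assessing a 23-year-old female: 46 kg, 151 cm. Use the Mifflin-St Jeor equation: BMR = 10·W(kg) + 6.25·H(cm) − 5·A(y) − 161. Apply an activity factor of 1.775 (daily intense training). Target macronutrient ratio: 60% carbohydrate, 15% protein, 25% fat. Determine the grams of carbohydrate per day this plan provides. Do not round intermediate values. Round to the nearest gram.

Mifflin-St Jeor (female): BMR = 10(46) + 6.25(151) − 5(23) − 161 = 460 + 943.75 − 115 − 161 = 1127.75 kcal/day.
TEE = 1127.75 × 1.775 = 2001.7563 kcal/day.
Carbohydrate energy = 60% × 2001.7563 = 1201.0538 kcal.
Carbohydrate = 1201.0538 ÷ 4 kcal/g = 300.2634 g.

300 g/day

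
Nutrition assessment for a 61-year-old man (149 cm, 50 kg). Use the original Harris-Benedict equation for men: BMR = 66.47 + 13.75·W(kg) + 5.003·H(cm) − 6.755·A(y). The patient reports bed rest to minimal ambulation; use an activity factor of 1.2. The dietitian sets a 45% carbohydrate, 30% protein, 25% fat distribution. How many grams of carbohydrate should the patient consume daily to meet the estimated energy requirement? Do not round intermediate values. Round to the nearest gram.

Harris-Benedict: BMR = 66.47 + 13.75(50) + 5.003(149) − 6.755(61) = 1087.362 kcal/day.
TEE = 1087.362 × 1.2 = 1304.8344 kcal/day.
Carbohydrate energy = 45% × 1304.8344 = 587.1755 kcal.
Carbohydrate = 587.1755 ÷ 4 kcal/g = 146.7939 g.

147 g/day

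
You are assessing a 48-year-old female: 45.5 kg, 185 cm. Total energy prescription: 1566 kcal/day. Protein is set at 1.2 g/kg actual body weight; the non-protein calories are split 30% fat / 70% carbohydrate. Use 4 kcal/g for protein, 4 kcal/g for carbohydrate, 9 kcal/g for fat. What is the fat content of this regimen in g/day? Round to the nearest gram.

45 g/day

Protein = 1.2 × 45.5 = 54.6 g → 54.6 × 4 = 218.4 kcal.
Non-protein calories = 1566 − 218.4 = 1347.6 kcal.
Fat: 30% × 1347.6 = 404.28 kcal; carbohydrate: 943.32 kcal.
Fat: 404.28 kcal ÷ 9 kcal/g = 44.92 g.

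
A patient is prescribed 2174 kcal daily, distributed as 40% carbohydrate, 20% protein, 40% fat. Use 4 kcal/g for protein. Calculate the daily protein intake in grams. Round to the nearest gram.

109 g/day

Protein energy = 20% × 2174 = 434.8 kcal.
At 4 kcal/g: 434.8 ÷ 4 = 108.7 g.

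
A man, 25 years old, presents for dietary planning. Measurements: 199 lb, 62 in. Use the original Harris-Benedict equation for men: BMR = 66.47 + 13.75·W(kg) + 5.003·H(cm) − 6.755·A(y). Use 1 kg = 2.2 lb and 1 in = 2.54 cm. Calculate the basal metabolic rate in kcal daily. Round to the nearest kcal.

1929 kcal daily

Convert to metric: weight = 199 ÷ 2.2 = 90.4545 kg; height = 62 × 2.54 = 157.48 cm.
Harris-Benedict: BMR = 66.47 + 13.75(90.4545) + 5.003(157.48) − 6.755(25) = 1929.2174 kcal/day.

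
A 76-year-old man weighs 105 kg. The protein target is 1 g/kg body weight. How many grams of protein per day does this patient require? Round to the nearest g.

105 g/day

Protein = 1 g/kg × 105 kg = 105 g/day.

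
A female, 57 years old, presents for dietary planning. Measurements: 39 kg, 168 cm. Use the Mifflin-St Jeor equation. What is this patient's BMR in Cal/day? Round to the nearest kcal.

994 Cal/day

Mifflin-St Jeor (female): BMR = 10(39) + 6.25(168) − 5(57) − 161 = 390 + 1050 − 285 − 161 = 994 kcal/day.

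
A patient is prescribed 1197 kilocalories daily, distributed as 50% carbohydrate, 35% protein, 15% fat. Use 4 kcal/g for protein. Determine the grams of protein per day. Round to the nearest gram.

105 g/day

Protein energy = 35% × 1197 = 418.95 kcal.
At 4 kcal/g: 418.95 ÷ 4 = 104.7375 g.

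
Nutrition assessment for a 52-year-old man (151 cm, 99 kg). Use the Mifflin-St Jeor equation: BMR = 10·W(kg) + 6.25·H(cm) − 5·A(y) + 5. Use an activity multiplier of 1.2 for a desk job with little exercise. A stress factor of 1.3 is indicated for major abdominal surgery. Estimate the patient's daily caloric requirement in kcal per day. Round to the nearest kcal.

Mifflin-St Jeor (male): BMR = 10(99) + 6.25(151) − 5(52) + 5 = 990 + 943.75 − 260 + 5 = 1678.75 kcal/day.
TEE = BMR × activity factor = 1678.75 × 1.2 = 2014.5 kcal/day.
Apply stress factor: 2014.5 × 1.3 = 2618.85 kcal/day.

2619 kcal per day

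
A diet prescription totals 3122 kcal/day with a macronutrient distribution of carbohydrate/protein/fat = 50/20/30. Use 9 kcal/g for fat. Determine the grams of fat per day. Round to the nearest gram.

Fat energy = 30% × 3122 = 936.6 kcal.
At 9 kcal/g: 936.6 ÷ 9 = 104.0667 g.

104 g/day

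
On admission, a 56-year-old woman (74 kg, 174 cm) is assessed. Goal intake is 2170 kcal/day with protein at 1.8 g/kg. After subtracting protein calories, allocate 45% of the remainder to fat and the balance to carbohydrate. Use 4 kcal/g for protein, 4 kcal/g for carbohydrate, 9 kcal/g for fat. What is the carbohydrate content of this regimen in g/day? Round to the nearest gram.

225 g/day

Protein = 1.8 × 74 = 133.2 g → 133.2 × 4 = 532.8 kcal.
Non-protein calories = 2170 − 532.8 = 1637.2 kcal.
Fat: 45% × 1637.2 = 736.74 kcal; carbohydrate: 900.46 kcal.
Carbohydrate: 900.46 kcal ÷ 4 kcal/g = 225.115 g.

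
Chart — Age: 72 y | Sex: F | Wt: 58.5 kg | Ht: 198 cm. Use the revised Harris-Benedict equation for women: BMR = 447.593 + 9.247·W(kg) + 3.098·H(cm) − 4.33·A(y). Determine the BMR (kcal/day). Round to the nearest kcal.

1290 kcal/day

Harris-Benedict: BMR = 447.593 + 9.247(58.5) + 3.098(198) − 4.33(72) = 1290.1865 kcal/day.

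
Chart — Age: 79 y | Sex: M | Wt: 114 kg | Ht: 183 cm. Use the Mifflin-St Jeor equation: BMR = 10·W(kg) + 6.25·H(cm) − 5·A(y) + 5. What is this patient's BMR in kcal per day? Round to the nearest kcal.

1894 kcal per day

Mifflin-St Jeor (male): BMR = 10(114) + 6.25(183) − 5(79) + 5 = 1140 + 1143.75 − 395 + 5 = 1893.75 kcal/day.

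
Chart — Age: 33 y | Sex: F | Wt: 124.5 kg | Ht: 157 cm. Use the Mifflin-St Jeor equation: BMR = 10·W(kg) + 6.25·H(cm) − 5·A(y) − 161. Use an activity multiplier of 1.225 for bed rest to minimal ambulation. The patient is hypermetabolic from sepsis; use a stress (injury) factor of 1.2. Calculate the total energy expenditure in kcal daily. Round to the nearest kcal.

2793 kcal daily

Mifflin-St Jeor (female): BMR = 10(124.5) + 6.25(157) − 5(33) − 161 = 1245 + 981.25 − 165 − 161 = 1900.25 kcal/day.
TEE = BMR × activity factor = 1900.25 × 1.225 = 2327.8063 kcal/day.
Apply stress factor: 2327.8063 × 1.2 = 2793.3675 kcal/day.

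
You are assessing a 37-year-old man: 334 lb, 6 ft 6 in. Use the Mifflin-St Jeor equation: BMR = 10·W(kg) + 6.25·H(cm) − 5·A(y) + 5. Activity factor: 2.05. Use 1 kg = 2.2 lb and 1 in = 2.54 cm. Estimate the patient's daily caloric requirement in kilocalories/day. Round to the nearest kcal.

Convert to metric: weight = 334 ÷ 2.2 = 151.8182 kg; height = (6×12 + 6) × 2.54 = 78 × 2.54 = 198.12 cm.
Mifflin-St Jeor (male): BMR = 10(151.8182) + 6.25(198.12) − 5(37) + 5 = 1518.1818 + 1238.25 − 185 + 5 = 2576.4318 kcal/day.
TEE = BMR × activity factor = 2576.4318 × 2.05 = 5281.6852 kcal/day.

5282 kilocalories/day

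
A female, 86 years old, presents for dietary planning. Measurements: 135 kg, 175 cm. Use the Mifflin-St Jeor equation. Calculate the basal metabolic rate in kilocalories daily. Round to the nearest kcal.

Mifflin-St Jeor (female): BMR = 10(135) + 6.25(175) − 5(86) − 161 = 1350 + 1093.75 − 430 − 161 = 1852.75 kcal/day.

1853 kilocalories daily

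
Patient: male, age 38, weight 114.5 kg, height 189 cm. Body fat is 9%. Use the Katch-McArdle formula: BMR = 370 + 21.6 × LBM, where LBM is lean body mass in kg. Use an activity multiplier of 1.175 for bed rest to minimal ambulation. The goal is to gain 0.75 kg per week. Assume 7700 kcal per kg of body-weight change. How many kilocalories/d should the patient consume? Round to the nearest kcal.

3904 kilocalories/d

LBM = 114.5 × (1 − 0.09) = 104.195 kg. Katch-McArdle: BMR = 370 + 21.6 × 104.195 = 2620.612 kcal/day.
TEE = 2620.612 × 1.175 = 3079.2191 kcal/day.
Required daily surplus = 0.75 × 7700 ÷ 7 = 825 kcal/day.
Target intake = 3079.2191 + 825 = 3904.2191 kcal/day.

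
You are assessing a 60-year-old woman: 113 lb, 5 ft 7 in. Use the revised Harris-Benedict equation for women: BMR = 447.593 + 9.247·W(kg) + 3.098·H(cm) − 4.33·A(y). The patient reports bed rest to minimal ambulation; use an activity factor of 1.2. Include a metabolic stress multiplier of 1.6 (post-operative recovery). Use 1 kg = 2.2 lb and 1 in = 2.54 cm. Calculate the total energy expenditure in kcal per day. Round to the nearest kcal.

2285 kcal per day

Convert to metric: weight = 113 ÷ 2.2 = 51.3636 kg; height = (5×12 + 7) × 2.54 = 67 × 2.54 = 170.18 cm.
Harris-Benedict: BMR = 447.593 + 9.247(51.3636) + 3.098(170.18) − 4.33(60) = 1189.9702 kcal/day.
TEE = BMR × activity factor = 1189.9702 × 1.2 = 1427.9642 kcal/day.
Apply stress factor: 1427.9642 × 1.6 = 2284.7428 kcal/day.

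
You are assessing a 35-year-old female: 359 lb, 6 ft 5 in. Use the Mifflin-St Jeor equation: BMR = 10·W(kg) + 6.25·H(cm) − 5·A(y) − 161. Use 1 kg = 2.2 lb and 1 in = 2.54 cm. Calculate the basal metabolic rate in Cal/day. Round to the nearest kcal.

2518 Cal/day

Convert to metric: weight = 359 ÷ 2.2 = 163.1818 kg; height = (6×12 + 5) × 2.54 = 77 × 2.54 = 195.58 cm.
Mifflin-St Jeor (female): BMR = 10(163.1818) + 6.25(195.58) − 5(35) − 161 = 1631.8182 + 1222.375 − 175 − 161 = 2518.1932 kcal/day.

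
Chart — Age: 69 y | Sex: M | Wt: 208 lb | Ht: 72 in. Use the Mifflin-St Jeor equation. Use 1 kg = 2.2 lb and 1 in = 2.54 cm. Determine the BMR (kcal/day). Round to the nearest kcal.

1748 kcal/day

Convert to metric: weight = 208 ÷ 2.2 = 94.5455 kg; height = 72 × 2.54 = 182.88 cm.
Mifflin-St Jeor (male): BMR = 10(94.5455) + 6.25(182.88) − 5(69) + 5 = 945.4545 + 1143 − 345 + 5 = 1748.4545 kcal/day.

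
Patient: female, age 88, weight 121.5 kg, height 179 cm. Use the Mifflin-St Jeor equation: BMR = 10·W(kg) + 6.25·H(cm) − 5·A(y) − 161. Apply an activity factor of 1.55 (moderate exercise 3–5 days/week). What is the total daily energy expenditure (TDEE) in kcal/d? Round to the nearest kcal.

2686 kcal/d

Mifflin-St Jeor (female): BMR = 10(121.5) + 6.25(179) − 5(88) − 161 = 1215 + 1118.75 − 440 − 161 = 1732.75 kcal/day.
TEE = BMR × activity factor = 1732.75 × 1.55 = 2685.7625 kcal/day.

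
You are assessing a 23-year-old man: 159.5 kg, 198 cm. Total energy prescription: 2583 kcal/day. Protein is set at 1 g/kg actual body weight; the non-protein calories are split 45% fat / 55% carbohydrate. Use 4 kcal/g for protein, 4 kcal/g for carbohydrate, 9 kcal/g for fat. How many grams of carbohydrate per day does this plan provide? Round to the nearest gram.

267 g/day

Protein = 1 × 159.5 = 159.5 g → 159.5 × 4 = 638 kcal.
Non-protein calories = 2583 − 638 = 1945 kcal.
Fat: 45% × 1945 = 875.25 kcal; carbohydrate: 1069.75 kcal.
Carbohydrate: 1069.75 kcal ÷ 4 kcal/g = 267.4375 g.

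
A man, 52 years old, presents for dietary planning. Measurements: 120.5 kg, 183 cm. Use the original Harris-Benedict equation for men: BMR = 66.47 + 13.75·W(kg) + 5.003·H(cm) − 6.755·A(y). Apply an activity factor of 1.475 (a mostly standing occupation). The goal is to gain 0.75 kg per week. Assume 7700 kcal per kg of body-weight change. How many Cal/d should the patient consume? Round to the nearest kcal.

4199 Cal/d

Harris-Benedict: BMR = 66.47 + 13.75(120.5) + 5.003(183) − 6.755(52) = 2287.634 kcal/day.
TEE = 2287.634 × 1.475 = 3374.2602 kcal/day.
Required daily surplus = 0.75 × 7700 ÷ 7 = 825 kcal/day.
Target intake = 3374.2602 + 825 = 4199.2602 kcal/day.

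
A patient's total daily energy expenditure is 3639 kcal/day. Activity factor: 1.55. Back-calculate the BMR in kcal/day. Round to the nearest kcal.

2348 kcal/day

BMR = TEE ÷ activity factor = 3639 ÷ 1.55 = 2347.7419 kcal/day.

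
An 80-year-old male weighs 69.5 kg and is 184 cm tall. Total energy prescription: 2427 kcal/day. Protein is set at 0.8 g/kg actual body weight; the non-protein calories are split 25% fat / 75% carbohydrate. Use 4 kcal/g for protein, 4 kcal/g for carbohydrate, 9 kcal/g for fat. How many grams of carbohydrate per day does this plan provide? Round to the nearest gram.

413 g/day

Protein = 0.8 × 69.5 = 55.6 g → 55.6 × 4 = 222.4 kcal.
Non-protein calories = 2427 − 222.4 = 2204.6 kcal.
Fat: 25% × 2204.6 = 551.15 kcal; carbohydrate: 1653.45 kcal.
Carbohydrate: 1653.45 kcal ÷ 4 kcal/g = 413.3625 g.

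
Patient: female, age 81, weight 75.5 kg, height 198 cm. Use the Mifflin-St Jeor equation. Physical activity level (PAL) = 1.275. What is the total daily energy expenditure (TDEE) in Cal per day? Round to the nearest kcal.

1819 Cal per day

Mifflin-St Jeor (female): BMR = 10(75.5) + 6.25(198) − 5(81) − 161 = 755 + 1237.5 − 405 − 161 = 1426.5 kcal/day.
TEE = BMR × activity factor = 1426.5 × 1.275 = 1818.7875 kcal/day.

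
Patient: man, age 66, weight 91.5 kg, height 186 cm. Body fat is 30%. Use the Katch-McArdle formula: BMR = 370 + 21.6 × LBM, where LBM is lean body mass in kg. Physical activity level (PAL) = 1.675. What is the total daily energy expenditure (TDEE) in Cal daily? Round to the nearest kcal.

2937 Cal daily

LBM = 91.5 × (1 − 0.3) = 64.05 kg. Katch-McArdle: BMR = 370 + 21.6 × 64.05 = 1753.48 kcal/day.
TEE = BMR × activity factor = 1753.48 × 1.675 = 2937.079 kcal/day.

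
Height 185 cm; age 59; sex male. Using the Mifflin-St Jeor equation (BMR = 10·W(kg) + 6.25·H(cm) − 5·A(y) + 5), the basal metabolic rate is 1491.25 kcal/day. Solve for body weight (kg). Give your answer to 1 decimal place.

1491.25 = 10·W + 6.25(185) − 5(59) + 5
10·W = 1491.25 − 866.25 = 625, so W = 62.5 kg.

62.5 kg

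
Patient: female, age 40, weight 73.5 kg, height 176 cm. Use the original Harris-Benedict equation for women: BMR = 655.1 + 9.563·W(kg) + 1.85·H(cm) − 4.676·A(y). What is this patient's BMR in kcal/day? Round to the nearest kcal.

1497 kcal/day

Harris-Benedict: BMR = 655.1 + 9.563(73.5) + 1.85(176) − 4.676(40) = 1496.5405 kcal/day.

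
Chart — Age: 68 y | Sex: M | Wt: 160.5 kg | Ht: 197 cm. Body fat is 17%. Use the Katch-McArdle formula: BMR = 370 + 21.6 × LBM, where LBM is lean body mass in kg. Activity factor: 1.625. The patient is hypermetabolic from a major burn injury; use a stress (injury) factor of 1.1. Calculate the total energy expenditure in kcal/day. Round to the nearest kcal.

5805 kcal/day

LBM = 160.5 × (1 − 0.17) = 133.215 kg. Katch-McArdle: BMR = 370 + 21.6 × 133.215 = 3247.444 kcal/day.
TEE = BMR × activity factor = 3247.444 × 1.625 = 5277.0965 kcal/day.
Apply stress factor: 5277.0965 × 1.1 = 5804.8062 kcal/day.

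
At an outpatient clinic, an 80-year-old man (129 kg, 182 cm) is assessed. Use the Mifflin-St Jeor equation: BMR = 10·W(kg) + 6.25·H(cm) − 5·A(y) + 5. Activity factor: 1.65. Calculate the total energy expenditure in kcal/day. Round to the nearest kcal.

3354 kcal/day

Mifflin-St Jeor (male): BMR = 10(129) + 6.25(182) − 5(80) + 5 = 1290 + 1137.5 − 400 + 5 = 2032.5 kcal/day.
TEE = BMR × activity factor = 2032.5 × 1.65 = 3353.625 kcal/day.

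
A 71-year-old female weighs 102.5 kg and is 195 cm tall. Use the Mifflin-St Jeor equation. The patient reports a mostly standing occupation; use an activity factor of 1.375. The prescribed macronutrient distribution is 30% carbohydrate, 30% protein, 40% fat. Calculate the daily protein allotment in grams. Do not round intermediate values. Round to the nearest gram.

178 g/day

Mifflin-St Jeor (female): BMR = 10(102.5) + 6.25(195) − 5(71) − 161 = 1025 + 1218.75 − 355 − 161 = 1727.75 kcal/day.
TEE = 1727.75 × 1.375 = 2375.6563 kcal/day.
Protein energy = 30% × 2375.6563 = 712.6969 kcal.
Protein = 712.6969 ÷ 4 kcal/g = 178.1742 g.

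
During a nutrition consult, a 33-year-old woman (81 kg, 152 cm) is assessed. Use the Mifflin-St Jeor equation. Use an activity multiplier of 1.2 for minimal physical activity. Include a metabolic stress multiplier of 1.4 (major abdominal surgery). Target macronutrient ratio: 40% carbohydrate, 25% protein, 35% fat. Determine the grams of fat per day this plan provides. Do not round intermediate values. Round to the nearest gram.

Mifflin-St Jeor (female): BMR = 10(81) + 6.25(152) − 5(33) − 161 = 810 + 950 − 165 − 161 = 1434 kcal/day.
TEE = 1434 × 1.2 = 1720.8 kcal/day.
With stress factor 1.4: 1720.8 × 1.4 = 2409.12 kcal/day.
Fat energy = 35% × 2409.12 = 843.192 kcal.
Fat = 843.192 ÷ 9 kcal/g = 93.688 g.

94 g/day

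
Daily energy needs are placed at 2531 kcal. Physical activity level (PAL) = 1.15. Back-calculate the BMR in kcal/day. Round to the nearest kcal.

2201 kcal/day

BMR = TEE ÷ activity factor = 2531 ÷ 1.15 = 2200.8696 kcal/day.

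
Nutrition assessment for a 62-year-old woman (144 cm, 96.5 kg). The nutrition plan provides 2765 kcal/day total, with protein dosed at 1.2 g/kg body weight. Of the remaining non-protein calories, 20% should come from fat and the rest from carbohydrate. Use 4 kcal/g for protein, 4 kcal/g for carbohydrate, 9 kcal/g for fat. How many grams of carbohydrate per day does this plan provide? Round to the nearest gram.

Protein = 1.2 × 96.5 = 115.8 g → 115.8 × 4 = 463.2 kcal.
Non-protein calories = 2765 − 463.2 = 2301.8 kcal.
Fat: 20% × 2301.8 = 460.36 kcal; carbohydrate: 1841.44 kcal.
Carbohydrate: 1841.44 kcal ÷ 4 kcal/g = 460.36 g.

460 g/day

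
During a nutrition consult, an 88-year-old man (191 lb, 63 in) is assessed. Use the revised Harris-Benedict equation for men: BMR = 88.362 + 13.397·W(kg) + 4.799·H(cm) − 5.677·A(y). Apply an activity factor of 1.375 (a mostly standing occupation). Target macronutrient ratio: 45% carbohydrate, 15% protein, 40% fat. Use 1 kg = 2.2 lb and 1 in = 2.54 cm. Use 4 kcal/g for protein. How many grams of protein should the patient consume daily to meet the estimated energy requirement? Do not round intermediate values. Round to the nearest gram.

78 g/day

Convert to metric: weight = 191 ÷ 2.2 = 86.8182 kg; height = 63 × 2.54 = 160.02 cm.
Harris-Benedict: BMR = 88.362 + 13.397(86.8182) + 4.799(160.02) − 5.677(88) = 1519.8252 kcal/day.
TEE = 1519.8252 × 1.375 = 2089.7596 kcal/day.
Protein energy = 15% × 2089.7596 = 313.4639 kcal.
Protein = 313.4639 ÷ 4 kcal/g = 78.366 g.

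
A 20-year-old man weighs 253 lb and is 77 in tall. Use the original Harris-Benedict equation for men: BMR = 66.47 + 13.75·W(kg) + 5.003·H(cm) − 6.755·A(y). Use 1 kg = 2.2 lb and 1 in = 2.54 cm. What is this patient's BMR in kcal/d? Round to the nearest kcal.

Convert to metric: weight = 253 ÷ 2.2 = 115 kg; height = 77 × 2.54 = 195.58 cm.
Harris-Benedict: BMR = 66.47 + 13.75(115) + 5.003(195.58) − 6.755(20) = 2491.1067 kcal/day.

2491 kcal/d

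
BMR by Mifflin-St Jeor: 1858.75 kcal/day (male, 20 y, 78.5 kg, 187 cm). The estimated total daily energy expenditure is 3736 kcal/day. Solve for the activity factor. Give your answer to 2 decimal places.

Activity factor = TEE ÷ BMR = 3736 ÷ 1858.75 = 2.01.

2.01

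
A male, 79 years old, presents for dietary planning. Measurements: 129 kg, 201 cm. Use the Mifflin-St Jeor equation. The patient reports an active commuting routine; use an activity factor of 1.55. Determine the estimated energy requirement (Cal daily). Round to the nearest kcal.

Mifflin-St Jeor (male): BMR = 10(129) + 6.25(201) − 5(79) + 5 = 1290 + 1256.25 − 395 + 5 = 2156.25 kcal/day.
TEE = BMR × activity factor = 2156.25 × 1.55 = 3342.1875 kcal/day.

3342 Cal daily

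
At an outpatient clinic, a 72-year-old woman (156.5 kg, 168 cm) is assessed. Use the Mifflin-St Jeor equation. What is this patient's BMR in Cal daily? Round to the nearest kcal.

Mifflin-St Jeor (female): BMR = 10(156.5) + 6.25(168) − 5(72) − 161 = 1565 + 1050 − 360 − 161 = 2094 kcal/day.

2094 Cal daily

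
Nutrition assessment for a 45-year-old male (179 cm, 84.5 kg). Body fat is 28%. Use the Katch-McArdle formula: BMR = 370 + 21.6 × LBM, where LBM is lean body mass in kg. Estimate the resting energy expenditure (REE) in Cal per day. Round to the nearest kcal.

LBM = 84.5 × (1 − 0.28) = 60.84 kg. Katch-McArdle: BMR = 370 + 21.6 × 60.84 = 1684.144 kcal/day.

1684 Cal per day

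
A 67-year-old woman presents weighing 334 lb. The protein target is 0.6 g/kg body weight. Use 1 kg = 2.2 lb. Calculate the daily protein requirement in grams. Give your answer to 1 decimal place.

91.1 g/day

Weight in kg = 334 ÷ 2.2 = 151.8182 kg.
Protein = 0.6 g/kg × 151.8182 kg = 91.0909 g/day.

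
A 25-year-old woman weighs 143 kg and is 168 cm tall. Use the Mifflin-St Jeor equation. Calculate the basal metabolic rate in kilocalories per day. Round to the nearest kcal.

2194 kilocalories per day

Mifflin-St Jeor (female): BMR = 10(143) + 6.25(168) − 5(25) − 161 = 1430 + 1050 − 125 − 161 = 2194 kcal/day.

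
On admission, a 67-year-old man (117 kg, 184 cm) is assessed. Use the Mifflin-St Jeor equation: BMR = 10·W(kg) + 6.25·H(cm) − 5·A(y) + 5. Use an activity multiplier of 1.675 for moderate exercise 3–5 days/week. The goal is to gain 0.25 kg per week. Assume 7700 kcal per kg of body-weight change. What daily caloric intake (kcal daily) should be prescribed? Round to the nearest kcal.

Mifflin-St Jeor (male): BMR = 10(117) + 6.25(184) − 5(67) + 5 = 1170 + 1150 − 335 + 5 = 1990 kcal/day.
TEE = 1990 × 1.675 = 3333.25 kcal/day.
Required daily surplus = 0.25 × 7700 ÷ 7 = 275 kcal/day.
Target intake = 3333.25 + 275 = 3608.25 kcal/day.

3608 kcal daily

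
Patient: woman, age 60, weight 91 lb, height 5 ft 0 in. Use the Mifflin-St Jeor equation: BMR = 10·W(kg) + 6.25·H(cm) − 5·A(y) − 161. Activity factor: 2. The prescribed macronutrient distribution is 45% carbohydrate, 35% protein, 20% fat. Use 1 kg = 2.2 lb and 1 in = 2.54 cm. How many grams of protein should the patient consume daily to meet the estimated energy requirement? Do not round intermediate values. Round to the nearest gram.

158 g/day

Convert to metric: weight = 91 ÷ 2.2 = 41.3636 kg; height = (5×12 + 0) × 2.54 = 60 × 2.54 = 152.4 cm.
Mifflin-St Jeor (female): BMR = 10(41.3636) + 6.25(152.4) − 5(60) − 161 = 413.6364 + 952.5 − 300 − 161 = 905.1364 kcal/day.
TEE = 905.1364 × 2 = 1810.2727 kcal/day.
Protein energy = 35% × 1810.2727 = 633.5955 kcal.
Protein = 633.5955 ÷ 4 kcal/g = 158.3989 g.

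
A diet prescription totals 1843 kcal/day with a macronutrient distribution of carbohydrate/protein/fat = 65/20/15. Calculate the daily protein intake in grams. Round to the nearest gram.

Protein energy = 20% × 1843 = 368.6 kcal.
At 4 kcal/g: 368.6 ÷ 4 = 92.15 g.

92 g/day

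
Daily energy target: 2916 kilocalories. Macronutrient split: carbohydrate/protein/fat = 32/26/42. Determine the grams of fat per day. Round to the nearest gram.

136 g/day

Fat energy = 42% × 2916 = 1224.72 kcal.
At 9 kcal/g: 1224.72 ÷ 9 = 136.08 g.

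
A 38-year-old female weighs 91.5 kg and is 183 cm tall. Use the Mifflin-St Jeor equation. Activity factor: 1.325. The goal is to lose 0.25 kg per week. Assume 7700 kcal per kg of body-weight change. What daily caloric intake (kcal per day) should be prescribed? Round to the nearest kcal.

1988 kcal per day

Mifflin-St Jeor (female): BMR = 10(91.5) + 6.25(183) − 5(38) − 161 = 915 + 1143.75 − 190 − 161 = 1707.75 kcal/day.
TEE = 1707.75 × 1.325 = 2262.7688 kcal/day.
Required daily deficit = 0.25 × 7700 ÷ 7 = 275 kcal/day.
Target intake = 2262.7688 − 275 = 1987.7688 kcal/day.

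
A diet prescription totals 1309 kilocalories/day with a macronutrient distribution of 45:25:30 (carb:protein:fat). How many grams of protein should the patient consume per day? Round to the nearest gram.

Protein energy = 25% × 1309 = 327.25 kcal.
At 4 kcal/g: 327.25 ÷ 4 = 81.8125 g.

82 g/day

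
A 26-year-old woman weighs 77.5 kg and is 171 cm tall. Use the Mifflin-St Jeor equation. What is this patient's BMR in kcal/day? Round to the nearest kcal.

Mifflin-St Jeor (female): BMR = 10(77.5) + 6.25(171) − 5(26) − 161 = 775 + 1068.75 − 130 − 161 = 1552.75 kcal/day.

1553 kcal/day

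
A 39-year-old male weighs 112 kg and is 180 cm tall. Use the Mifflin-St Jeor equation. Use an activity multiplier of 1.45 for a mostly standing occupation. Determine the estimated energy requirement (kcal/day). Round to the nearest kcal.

2980 kcal/day

Mifflin-St Jeor (male): BMR = 10(112) + 6.25(180) − 5(39) + 5 = 1120 + 1125 − 195 + 5 = 2055 kcal/day.
TEE = BMR × activity factor = 2055 × 1.45 = 2979.75 kcal/day.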